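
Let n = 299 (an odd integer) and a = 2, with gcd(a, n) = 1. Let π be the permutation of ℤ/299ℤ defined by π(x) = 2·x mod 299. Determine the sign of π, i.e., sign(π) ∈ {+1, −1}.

Trace 294: π^k(294) = [294, 289, 279, 259, 219, 139, 278] for k=0..6.
Cycle type of π: 132×2 + 12 + 11×2 + 1; total 6 cycles.
With 6 cycles on 299 points, sign = (−1)^{299−6} = -1.

-1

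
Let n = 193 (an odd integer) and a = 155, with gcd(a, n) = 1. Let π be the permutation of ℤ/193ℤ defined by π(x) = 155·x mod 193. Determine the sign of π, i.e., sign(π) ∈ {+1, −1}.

Start at x=144: 144 → 125 → 75 → 45 → 27 → 132 → 2 → … (one orbit).
Decompose π into cycles: lengths [192, 1] (2 cycles, including the fixed point 0).
n − c = 193 − 2 = 191; sign = (−1)^191 = -1.

-1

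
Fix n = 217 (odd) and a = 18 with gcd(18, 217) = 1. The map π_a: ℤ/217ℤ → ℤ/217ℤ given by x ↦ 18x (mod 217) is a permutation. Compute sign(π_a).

+1

Orbit of 8 under x↦18x: [8, 144, 205, 1, 18, 107, 190]… (length divides ord_217(18)).
π_18 has 17 disjoint cycles with lengths [15, 15, 15, 15, 15, 15, 15, 15, 15, 15, 15, 15, 15, 15, 3, 3, 1] on {0,…,216}.
17 cycles on 217: each ℓ→(−1)^(ℓ−1), product (−1)^200 = +1.
Check: (18/217) = +1 by Zolotarev.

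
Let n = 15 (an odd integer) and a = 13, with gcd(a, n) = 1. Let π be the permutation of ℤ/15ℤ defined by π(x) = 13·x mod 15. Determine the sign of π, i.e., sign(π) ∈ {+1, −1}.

-1

Start at x=7: 7 → 1 → 13 → 4 → 7 (one orbit).
The orbit structure of x ↦ 13x mod 15: 6 orbits of sizes [4, 4, 4, 1, 1, 1].
Σ(ℓ_i−1) = 15−6 = 9; sign = (−1)^9 = -1.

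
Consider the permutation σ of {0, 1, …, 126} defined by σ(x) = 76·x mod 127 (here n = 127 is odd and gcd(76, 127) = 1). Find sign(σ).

+1

Orbit of 50 under x↦76x: [50, 117, 2, 25, 122, 1, 76]… (length divides ord_127(76)).
7 cycles of lengths [21, 21, 21, 21, 21, 21, 1].
Σ(ℓ_i−1) = 127−7 = 120; sign = (−1)^120 = +1.
The Jacobi symbol (76|127) = +1 (Zolotarev) agrees.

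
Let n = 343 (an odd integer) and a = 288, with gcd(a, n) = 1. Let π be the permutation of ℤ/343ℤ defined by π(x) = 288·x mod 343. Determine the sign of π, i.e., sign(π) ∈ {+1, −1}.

Orbit of 211 under x↦288x: [211, 57, 295, 239, 232, 274, 22]… (length divides ord_343(288)).
Cycle lengths of π_288 on ℤ/343ℤ: [49, 49, 49, 49, 49, 49, 7, 7, 7, 7, 7, 7, 1, 1, 1, 1, 1, 1, 1]; 19 cycles in total.
343 − 19 = 324 transpositions; sign(π) = (−1)^324 = +1.

+1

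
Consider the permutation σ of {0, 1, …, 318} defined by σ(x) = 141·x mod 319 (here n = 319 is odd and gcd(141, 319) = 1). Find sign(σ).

+1

Start at x=268: 268 → 146 → 170 → 45 → 284 → 169 → 223 → … (one orbit).
Cycle type of π: 35×8 + 7×4 + 5×2 + 1; total 15 cycles.
n − c = 319 − 15 = 304; sign = (−1)^304 = +1.
Check: (141/319) = +1 by Zolotarev.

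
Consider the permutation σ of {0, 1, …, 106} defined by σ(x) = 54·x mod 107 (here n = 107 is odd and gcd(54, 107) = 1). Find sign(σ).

Start at x=70: 70 → 35 → 71 → 89 → 98 → 49 → 78 → … (one orbit).
The orbit structure of x ↦ 54x mod 107: 2 orbits of sizes [106, 1].
107 − 2 = 105 transpositions; sign(π) = (−1)^105 = -1.

-1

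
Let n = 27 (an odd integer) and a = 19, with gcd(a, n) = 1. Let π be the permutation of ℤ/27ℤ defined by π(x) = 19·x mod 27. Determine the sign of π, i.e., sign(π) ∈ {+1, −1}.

Trace 19: π^k(19) = [19, 10, 1] for k=0..2.
Cycle lengths of π_19 on ℤ/27ℤ: [3, 3, 3, 3, 3, 3, 1, 1, 1, 1, 1, 1, 1, 1, 1]; 15 cycles in total.
15 cycles on 27: each ℓ→(−1)^(ℓ−1), product (−1)^12 = +1.
(19|27)_J = +1 (Zolotarev's lemma cross-check).

+1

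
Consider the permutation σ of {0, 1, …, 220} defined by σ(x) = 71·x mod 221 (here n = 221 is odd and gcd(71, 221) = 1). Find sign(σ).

Orbit of 55 under x↦71x: [55, 148, 121, 193, 1, 71, 179]… (length divides ord_221(71)).
The orbit structure of x ↦ 71x mod 221: 7 orbits of sizes [48, 48, 48, 48, 16, 12, 1].
Σ(ℓ_i−1) = 221−7 = 214; sign = (−1)^214 = +1.
Check: (71/221) = +1 by Zolotarev.

+1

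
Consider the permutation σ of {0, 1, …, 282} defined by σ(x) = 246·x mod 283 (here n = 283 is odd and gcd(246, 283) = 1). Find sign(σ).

+1

Orbit of 23 under x↦246x: [23, 281, 74, 92, 275, 13, 85]… (length divides ord_283(246)).
3 cycles of lengths [141, 141, 1].
sign(π) = (−1)^{n − #cycles} = (−1)^{283−3} = (−1)^280 = +1.
Check: (246/283) = +1 by Zolotarev.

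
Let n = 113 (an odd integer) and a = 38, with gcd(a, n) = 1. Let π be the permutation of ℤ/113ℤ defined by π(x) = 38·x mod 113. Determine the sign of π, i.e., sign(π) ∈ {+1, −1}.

-1

Trace 7: π^k(7) = [7, 40, 51, 17, 81, 27, 9] for k=0..6.
2 cycles of lengths [112, 1].
113 − 2 = 111 transpositions; sign(π) = (−1)^111 = -1.
Zolotarev: (38|113) = -1, matching the cycle-count sign.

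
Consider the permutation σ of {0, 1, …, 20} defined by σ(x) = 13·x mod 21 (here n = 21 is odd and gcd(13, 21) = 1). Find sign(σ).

Start at x=1: 1 → 13 → 1 (one orbit).
12 cycles of lengths [2, 2, 2, 2, 2, 2, 2, 2, 2, 1, 1, 1].
n − c = 21 − 12 = 9; sign = (−1)^9 = -1.
Via Zolotarev, sign(π_{13}) = (13|21) = -1.

-1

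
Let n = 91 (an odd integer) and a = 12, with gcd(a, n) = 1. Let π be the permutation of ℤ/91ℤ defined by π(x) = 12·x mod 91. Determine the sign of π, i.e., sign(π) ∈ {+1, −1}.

-1

Orbit of 1 under x↦12x: [1, 12, 53, 90, 79, 38]… (length divides ord_91(12)).
π_12 has 20 disjoint cycles with lengths [6, 6, 6, 6, 6, 6, 6, 6, 6, 6, 6, 6, 6, 2, 2, 2, 2, 2, 2, 1] on {0,…,90}.
91 − 20 = 71 transpositions; sign(π) = (−1)^71 = -1.
Check: (12/91) = -1 by Zolotarev.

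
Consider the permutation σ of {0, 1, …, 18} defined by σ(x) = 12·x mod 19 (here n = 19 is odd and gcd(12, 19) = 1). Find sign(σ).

-1

Orbit of 12 under x↦12x: [12, 11, 18, 7, 8, 1]… (length divides ord_19(12)).
π_12 has 4 disjoint cycles with lengths [6, 6, 6, 1] on {0,…,18}.
With 4 cycles on 19 points, sign = (−1)^{19−4} = -1.
Check: (12/19) = -1 by Zolotarev.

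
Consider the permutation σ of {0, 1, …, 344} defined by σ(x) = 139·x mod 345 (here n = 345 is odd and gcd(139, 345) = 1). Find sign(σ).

Trace 139: π^k(139) = [139, 1] for k=0..1.
Cycle type of π: 2×138 + 1×69; total 207 cycles.
345 − 207 = 138 transpositions; sign(π) = (−1)^138 = +1.
The Jacobi symbol (139|345) = +1 (Zolotarev) agrees.

+1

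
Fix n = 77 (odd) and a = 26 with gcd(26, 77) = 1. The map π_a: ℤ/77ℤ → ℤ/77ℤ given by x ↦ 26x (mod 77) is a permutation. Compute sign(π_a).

Trace 47: π^k(47) = [47, 67, 48, 16, 31, 36, 12] for k=0..6.
The orbit structure of x ↦ 26x mod 77: 6 orbits of sizes [30, 30, 6, 5, 5, 1].
With 6 cycles on 77 points, sign = (−1)^{77−6} = -1.
Via Zolotarev, sign(π_{26}) = (26|77) = -1.

-1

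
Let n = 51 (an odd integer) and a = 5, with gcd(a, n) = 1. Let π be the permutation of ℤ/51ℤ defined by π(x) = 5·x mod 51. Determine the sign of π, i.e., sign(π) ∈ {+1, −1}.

+1

Trace 11: π^k(11) = [11, 4, 20, 49, 41, 1, 5] for k=0..6.
Decompose π into cycles: lengths [16, 16, 16, 2, 1] (5 cycles, including the fixed point 0).
Σ(ℓ_i−1) = 51−5 = 46; sign = (−1)^46 = +1.
(5|51)_J = +1 (Zolotarev's lemma cross-check).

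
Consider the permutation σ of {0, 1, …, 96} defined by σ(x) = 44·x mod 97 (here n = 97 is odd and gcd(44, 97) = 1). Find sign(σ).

+1

Orbit of 31 under x↦44x: [31, 6, 70, 73, 11, 96, 53]… (length divides ord_97(44)).
Cycle lengths of π_44 on ℤ/97ℤ: [48, 48, 1]; 3 cycles in total.
97 − 3 = 94 transpositions; sign(π) = (−1)^94 = +1.
The Jacobi symbol (44|97) = +1 (Zolotarev) agrees.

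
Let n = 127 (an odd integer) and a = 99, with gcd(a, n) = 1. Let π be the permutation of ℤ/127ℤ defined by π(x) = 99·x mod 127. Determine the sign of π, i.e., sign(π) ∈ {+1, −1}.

+1

Trace 1: π^k(1) = [1, 99, 22, 19, 103, 37, 107] for k=0..6.
15 cycles of lengths [9, 9, 9, 9, 9, 9, 9, 9, 9, 9, 9, 9, 9, 9, 1].
sign(π) = (−1)^{n − #cycles} = (−1)^{127−15} = (−1)^112 = +1.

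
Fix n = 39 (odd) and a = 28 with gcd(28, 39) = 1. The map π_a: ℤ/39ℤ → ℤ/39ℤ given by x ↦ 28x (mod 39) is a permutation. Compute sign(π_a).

-1

Trace 28: π^k(28) = [28, 4, 34, 16, 19, 25, 37] for k=0..6.
Decompose π into cycles: lengths [12, 12, 12, 1, 1, 1] (6 cycles, including the fixed point 0).
sign(π) = (−1)^{n − #cycles} = (−1)^{39−6} = (−1)^33 = -1.
Check: (28/39) = -1 by Zolotarev.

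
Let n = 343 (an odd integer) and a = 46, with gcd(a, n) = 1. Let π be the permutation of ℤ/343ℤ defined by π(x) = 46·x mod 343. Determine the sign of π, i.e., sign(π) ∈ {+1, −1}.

+1

Orbit of 219 under x↦46x: [219, 127, 11, 163, 295, 193, 303]… (length divides ord_343(46)).
Decompose π into cycles: lengths [147, 147, 21, 21, 3, 3, 1] (7 cycles, including the fixed point 0).
Σ(ℓ_i−1) = 343−7 = 336; sign = (−1)^336 = +1.
Zolotarev: (46|343) = +1, matching the cycle-count sign.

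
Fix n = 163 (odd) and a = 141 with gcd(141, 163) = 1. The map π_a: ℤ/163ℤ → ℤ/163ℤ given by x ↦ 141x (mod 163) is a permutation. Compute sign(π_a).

Orbit of 162 under x↦141x: [162, 22, 5, 53, 138, 61, 125]… (length divides ord_163(141)).
Cycle lengths of π_141 on ℤ/163ℤ: [54, 54, 54, 1]; 4 cycles in total.
163 − 4 = 159 transpositions; sign(π) = (−1)^159 = -1.
Zolotarev: (141|163) = -1, matching the cycle-count sign.

-1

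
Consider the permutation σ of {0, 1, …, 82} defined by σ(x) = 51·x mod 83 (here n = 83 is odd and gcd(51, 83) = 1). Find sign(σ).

+1

Trace 48: π^k(48) = [48, 41, 16, 69, 33, 23, 11] for k=0..6.
The orbit structure of x ↦ 51x mod 83: 3 orbits of sizes [41, 41, 1].
sign(π) = (−1)^{n − #cycles} = (−1)^{83−3} = (−1)^80 = +1.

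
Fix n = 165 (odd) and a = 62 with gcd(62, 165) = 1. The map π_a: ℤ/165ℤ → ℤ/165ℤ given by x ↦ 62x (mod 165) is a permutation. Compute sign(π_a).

-1

Trace 136: π^k(136) = [136, 17, 64, 8, 1, 62, 49] for k=0..6.
14 cycles of lengths [20, 20, 20, 20, 20, 20, 10, 10, 10, 4, 4, 4, 2, 1].
Σ(ℓ_i−1) = 165−14 = 151; sign = (−1)^151 = -1.
Via Zolotarev, sign(π_{62}) = (62|165) = -1.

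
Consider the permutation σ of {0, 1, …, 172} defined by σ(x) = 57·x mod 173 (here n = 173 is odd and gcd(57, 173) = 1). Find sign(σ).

Orbit of 100 under x↦57x: [100, 164, 6, 169, 118, 152, 14]… (length divides ord_173(57)).
π_57 has 5 disjoint cycles with lengths [43, 43, 43, 43, 1] on {0,…,172}.
173 − 5 = 168 transpositions; sign(π) = (−1)^168 = +1.
Check: (57/173) = +1 by Zolotarev.

+1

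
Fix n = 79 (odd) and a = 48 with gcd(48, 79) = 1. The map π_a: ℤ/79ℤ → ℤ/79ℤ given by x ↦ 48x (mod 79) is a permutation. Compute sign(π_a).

Start at x=38: 38 → 7 → 20 → 12 → 23 → 77 → 62 → … (one orbit).
π_48 has 2 disjoint cycles with lengths [78, 1] on {0,…,78}.
n − c = 79 − 2 = 77; sign = (−1)^77 = -1.

-1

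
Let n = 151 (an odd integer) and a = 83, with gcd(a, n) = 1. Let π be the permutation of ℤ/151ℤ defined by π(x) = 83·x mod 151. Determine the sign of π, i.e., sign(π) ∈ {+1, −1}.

Trace 84: π^k(84) = [84, 26, 44, 28, 59, 65, 110] for k=0..6.
π_83 has 4 disjoint cycles with lengths [50, 50, 50, 1] on {0,…,150}.
151 − 4 = 147 transpositions; sign(π) = (−1)^147 = -1.

-1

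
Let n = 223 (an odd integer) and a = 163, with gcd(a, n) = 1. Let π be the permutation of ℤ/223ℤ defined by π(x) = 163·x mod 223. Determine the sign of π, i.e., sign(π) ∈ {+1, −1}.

-1

Orbit of 95 under x↦163x: [95, 98, 141, 14, 52, 2, 103]… (length divides ord_223(163)).
Cycle lengths of π_163 on ℤ/223ℤ: [74, 74, 74, 1]; 4 cycles in total.
With 4 cycles on 223 points, sign = (−1)^{223−4} = -1.
The Jacobi symbol (163|223) = -1 (Zolotarev) agrees.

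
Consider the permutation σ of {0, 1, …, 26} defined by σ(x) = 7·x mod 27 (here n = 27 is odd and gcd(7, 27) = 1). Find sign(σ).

+1

Orbit of 25 under x↦7x: [25, 13, 10, 16, 4, 1, 7]… (length divides ord_27(7)).
Cycle type of π: 9×2 + 3×2 + 1×3; total 7 cycles.
Σ(ℓ_i−1) = 27−7 = 20; sign = (−1)^20 = +1.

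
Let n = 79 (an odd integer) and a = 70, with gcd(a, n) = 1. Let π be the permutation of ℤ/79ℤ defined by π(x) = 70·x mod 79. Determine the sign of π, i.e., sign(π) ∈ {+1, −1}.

Orbit of 7 under x↦70x: [7, 16, 14, 32, 28, 64, 56]… (length divides ord_79(70)).
2 cycles of lengths [78, 1].
Σ(ℓ_i−1) = 79−2 = 77; sign = (−1)^77 = -1.
Check: (70/79) = -1 by Zolotarev.

-1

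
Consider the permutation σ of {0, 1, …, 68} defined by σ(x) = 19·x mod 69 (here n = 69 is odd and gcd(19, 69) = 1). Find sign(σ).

Trace 55: π^k(55) = [55, 10, 52, 22, 4, 7, 64] for k=0..6.
The orbit structure of x ↦ 19x mod 69: 6 orbits of sizes [22, 22, 22, 1, 1, 1].
Σ(ℓ_i−1) = 69−6 = 63; sign = (−1)^63 = -1.
(19|69)_J = -1 (Zolotarev's lemma cross-check).

-1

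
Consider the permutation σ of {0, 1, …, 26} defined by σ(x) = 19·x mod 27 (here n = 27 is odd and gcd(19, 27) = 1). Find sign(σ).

+1

Trace 19: π^k(19) = [19, 10, 1] for k=0..2.
Cycle type of π: 3×6 + 1×9; total 15 cycles.
27 − 15 = 12 transpositions; sign(π) = (−1)^12 = +1.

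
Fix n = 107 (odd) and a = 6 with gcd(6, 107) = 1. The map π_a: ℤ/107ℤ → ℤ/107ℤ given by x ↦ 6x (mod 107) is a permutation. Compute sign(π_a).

Trace 103: π^k(103) = [103, 83, 70, 99, 59, 33, 91] for k=0..6.
2 cycles of lengths [106, 1].
sign(π) = (−1)^{n − #cycles} = (−1)^{107−2} = (−1)^105 = -1.

-1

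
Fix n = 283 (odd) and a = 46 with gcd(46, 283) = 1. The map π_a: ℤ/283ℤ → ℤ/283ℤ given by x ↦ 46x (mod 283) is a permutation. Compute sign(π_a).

Orbit of 236 under x↦46x: [236, 102, 164, 186, 66, 206, 137]… (length divides ord_283(46)).
The orbit structure of x ↦ 46x mod 283: 2 orbits of sizes [282, 1].
n − c = 283 − 2 = 281; sign = (−1)^281 = -1.
Zolotarev: (46|283) = -1, matching the cycle-count sign.

-1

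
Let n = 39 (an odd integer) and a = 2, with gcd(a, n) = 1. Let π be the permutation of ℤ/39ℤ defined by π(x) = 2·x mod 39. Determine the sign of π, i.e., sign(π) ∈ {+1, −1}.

+1

Start at x=1: 1 → 2 → 4 → 8 → 16 → 32 → 25 → … (one orbit).
Cycle type of π: 12×3 + 2 + 1; total 5 cycles.
With 5 cycles on 39 points, sign = (−1)^{39−5} = +1.
The Jacobi symbol (2|39) = +1 (Zolotarev) agrees.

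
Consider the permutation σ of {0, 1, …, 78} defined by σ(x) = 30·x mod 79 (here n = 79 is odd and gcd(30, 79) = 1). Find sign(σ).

-1

Trace 57: π^k(57) = [57, 51, 29, 1, 30, 31, 61] for k=0..6.
Cycle lengths of π_30 on ℤ/79ℤ: [78, 1]; 2 cycles in total.
79 − 2 = 77 transpositions; sign(π) = (−1)^77 = -1.
Check: (30/79) = -1 by Zolotarev.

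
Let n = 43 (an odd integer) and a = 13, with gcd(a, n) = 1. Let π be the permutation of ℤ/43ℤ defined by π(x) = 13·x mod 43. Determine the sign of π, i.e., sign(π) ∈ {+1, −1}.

Orbit of 41 under x↦13x: [41, 17, 6, 35, 25, 24, 11]… (length divides ord_43(13)).
3 cycles of lengths [21, 21, 1].
With 3 cycles on 43 points, sign = (−1)^{43−3} = +1.

+1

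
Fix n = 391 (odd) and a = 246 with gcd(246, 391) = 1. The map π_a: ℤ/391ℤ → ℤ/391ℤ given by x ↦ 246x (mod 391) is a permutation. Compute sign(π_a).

Start at x=358: 358 → 93 → 200 → 325 → 186 → 9 → 259 → … (one orbit).
π_246 has 9 disjoint cycles with lengths [88, 88, 88, 88, 11, 11, 8, 8, 1] on {0,…,390}.
9 cycles on 391: each ℓ→(−1)^(ℓ−1), product (−1)^382 = +1.

+1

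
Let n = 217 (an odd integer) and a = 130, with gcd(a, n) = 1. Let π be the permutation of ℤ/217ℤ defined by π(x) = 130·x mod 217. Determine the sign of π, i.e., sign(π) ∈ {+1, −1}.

Orbit of 25 under x↦130x: [25, 212, 1, 130, 191, 92]… (length divides ord_217(130)).
Cycle lengths of π_130 on ℤ/217ℤ: [6, 6, 6, 6, 6, 6, 6, 6, 6, 6, 6, 6, 6, 6, 6, 6, 6, 6, 6, 6, 6, 6, 6, 6, 6, 6, 6, 6, 6, 6, 6, 6, 6, 6, 6, 3, 3, 1]; 38 cycles in total.
217 − 38 = 179 transpositions; sign(π) = (−1)^179 = -1.

-1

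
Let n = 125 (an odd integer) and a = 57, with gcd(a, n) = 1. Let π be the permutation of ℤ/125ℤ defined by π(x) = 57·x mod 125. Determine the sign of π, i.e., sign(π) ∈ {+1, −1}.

-1

Orbit of 68 under x↦57x: [68, 1, 57, 124]… (length divides ord_125(57)).
32 cycles of lengths [4, 4, 4, 4, 4, 4, 4, 4, 4, 4, 4, 4, 4, 4, 4, 4, 4, 4, 4, 4, 4, 4, 4, 4, 4, 4, 4, 4, 4, 4, 4, 1].
125 − 32 = 93 transpositions; sign(π) = (−1)^93 = -1.
(57|125)_J = -1 (Zolotarev's lemma cross-check).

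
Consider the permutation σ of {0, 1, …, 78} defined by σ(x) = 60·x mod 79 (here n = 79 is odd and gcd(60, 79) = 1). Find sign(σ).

-1

Orbit of 48 under x↦60x: [48, 36, 27, 40, 30, 62, 7]… (length divides ord_79(60)).
2 cycles of lengths [78, 1].
With 2 cycles on 79 points, sign = (−1)^{79−2} = -1.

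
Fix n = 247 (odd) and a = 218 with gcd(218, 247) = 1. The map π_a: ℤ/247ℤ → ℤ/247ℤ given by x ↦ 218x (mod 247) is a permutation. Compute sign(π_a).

+1

Start at x=101: 101 → 35 → 220 → 42 → 17 → 1 → 218 → … (one orbit).
17 cycles of lengths [18, 18, 18, 18, 18, 18, 18, 18, 18, 18, 18, 18, 9, 9, 6, 6, 1].
247 − 17 = 230 transpositions; sign(π) = (−1)^230 = +1.
Zolotarev: (218|247) = +1, matching the cycle-count sign.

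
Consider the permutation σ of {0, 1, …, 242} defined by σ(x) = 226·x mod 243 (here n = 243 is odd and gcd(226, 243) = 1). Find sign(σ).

Orbit of 181 under x↦226x: [181, 82, 64, 127, 28, 10, 73]… (length divides ord_243(226)).
Cycle type of π: 27×6 + 9×6 + 3×6 + 1×9; total 27 cycles.
27 cycles on 243: each ℓ→(−1)^(ℓ−1), product (−1)^216 = +1.

+1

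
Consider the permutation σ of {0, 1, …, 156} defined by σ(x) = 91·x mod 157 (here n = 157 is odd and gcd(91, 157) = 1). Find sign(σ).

-1

Start at x=115: 115 → 103 → 110 → 119 → 153 → 107 → 3 → … (one orbit).
π_91 has 2 disjoint cycles with lengths [156, 1] on {0,…,156}.
2 cycles on 157: each ℓ→(−1)^(ℓ−1), product (−1)^155 = -1.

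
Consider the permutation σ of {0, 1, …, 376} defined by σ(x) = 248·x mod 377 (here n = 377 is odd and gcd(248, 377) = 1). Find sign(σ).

Orbit of 248 under x↦248x: [248, 53, 326, 170, 313, 339, 1]… (length divides ord_377(248)).
The orbit structure of x ↦ 248x mod 377: 65 orbits of sizes [7, 7, 7, 7, 7, 7, 7, 7, 7, 7, 7, 7, 7, 7, 7, 7, 7, 7, 7, 7, 7, 7, 7, 7, 7, 7, 7, 7, 7, 7, 7, 7, 7, 7, 7, 7, 7, 7, 7, 7, 7, 7, 7, 7, 7, 7, 7, 7, 7, 7, 7, 7, 1, 1, 1, 1, 1, 1, 1, 1, 1, 1, 1, 1, 1].
Σ(ℓ_i−1) = 377−65 = 312; sign = (−1)^312 = +1.

+1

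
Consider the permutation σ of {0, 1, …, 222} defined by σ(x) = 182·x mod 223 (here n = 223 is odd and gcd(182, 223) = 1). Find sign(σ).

Start at x=4: 4 → 59 → 34 → 167 → 66 → 193 → 115 → … (one orbit).
The orbit structure of x ↦ 182x mod 223: 4 orbits of sizes [74, 74, 74, 1].
With 4 cycles on 223 points, sign = (−1)^{223−4} = -1.
Via Zolotarev, sign(π_{182}) = (182|223) = -1.

-1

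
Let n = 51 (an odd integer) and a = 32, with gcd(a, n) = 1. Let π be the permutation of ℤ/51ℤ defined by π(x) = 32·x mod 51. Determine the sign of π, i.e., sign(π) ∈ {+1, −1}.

-1

Orbit of 13 under x↦32x: [13, 8, 1, 32, 4, 26, 16]… (length divides ord_51(32)).
π_32 has 8 disjoint cycles with lengths [8, 8, 8, 8, 8, 8, 2, 1] on {0,…,50}.
51 − 8 = 43 transpositions; sign(π) = (−1)^43 = -1.
Check: (32/51) = -1 by Zolotarev.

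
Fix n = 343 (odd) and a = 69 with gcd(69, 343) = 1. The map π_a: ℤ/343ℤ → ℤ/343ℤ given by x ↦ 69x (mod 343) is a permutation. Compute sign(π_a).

-1

Orbit of 328 under x↦69x: [328, 337, 272, 246, 167, 204, 13]… (length divides ord_343(69)).
10 cycles of lengths [98, 98, 98, 14, 14, 14, 2, 2, 2, 1].
10 cycles on 343: each ℓ→(−1)^(ℓ−1), product (−1)^333 = -1.
(69|343)_J = -1 (Zolotarev's lemma cross-check).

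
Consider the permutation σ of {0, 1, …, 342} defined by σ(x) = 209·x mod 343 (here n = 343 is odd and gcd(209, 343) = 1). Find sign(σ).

Trace 127: π^k(127) = [127, 132, 148, 62, 267, 237, 141] for k=0..6.
The orbit structure of x ↦ 209x mod 343: 10 orbits of sizes [98, 98, 98, 14, 14, 14, 2, 2, 2, 1].
sign(π) = (−1)^{n − #cycles} = (−1)^{343−10} = (−1)^333 = -1.

-1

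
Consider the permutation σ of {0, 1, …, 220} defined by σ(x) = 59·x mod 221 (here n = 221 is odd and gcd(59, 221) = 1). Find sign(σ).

-1

Orbit of 140 under x↦59x: [140, 83, 35, 76, 64, 19, 16]… (length divides ord_221(59)).
12 cycles of lengths [24, 24, 24, 24, 24, 24, 24, 24, 12, 8, 8, 1].
sign(π) = (−1)^{n − #cycles} = (−1)^{221−12} = (−1)^209 = -1.
(59|221)_J = -1 (Zolotarev's lemma cross-check).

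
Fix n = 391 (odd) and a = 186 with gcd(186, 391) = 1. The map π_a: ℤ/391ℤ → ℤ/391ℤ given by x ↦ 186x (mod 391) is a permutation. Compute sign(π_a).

Trace 1: π^k(1) = [1, 186, 188, 169, 154, 101, 18] for k=0..6.
27 cycles of lengths [22, 22, 22, 22, 22, 22, 22, 22, 22, 22, 22, 22, 22, 22, 22, 22, 11, 11, 2, 2, 2, 2, 2, 2, 2, 2, 1].
n − c = 391 − 27 = 364; sign = (−1)^364 = +1.
The Jacobi symbol (186|391) = +1 (Zolotarev) agrees.

+1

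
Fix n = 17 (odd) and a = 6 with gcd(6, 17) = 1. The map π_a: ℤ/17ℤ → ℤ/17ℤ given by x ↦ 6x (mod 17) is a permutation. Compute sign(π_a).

-1

Orbit of 2 under x↦6x: [2, 12, 4, 7, 8, 14, 16]… (length divides ord_17(6)).
Cycle type of π: 16 + 1; total 2 cycles.
Σ(ℓ_i−1) = 17−2 = 15; sign = (−1)^15 = -1.
The Jacobi symbol (6|17) = -1 (Zolotarev) agrees.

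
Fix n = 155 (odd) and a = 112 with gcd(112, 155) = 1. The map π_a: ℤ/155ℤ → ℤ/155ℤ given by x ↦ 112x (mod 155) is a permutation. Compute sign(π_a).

Orbit of 152 under x↦112x: [152, 129, 33, 131, 102, 109, 118]… (length divides ord_155(112)).
Cycle lengths of π_112 on ℤ/155ℤ: [60, 60, 15, 15, 4, 1]; 6 cycles in total.
Σ(ℓ_i−1) = 155−6 = 149; sign = (−1)^149 = -1.

-1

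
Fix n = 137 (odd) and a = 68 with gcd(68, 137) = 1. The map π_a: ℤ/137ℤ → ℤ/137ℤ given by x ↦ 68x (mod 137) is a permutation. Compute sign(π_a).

Start at x=9: 9 → 64 → 105 → 16 → 129 → 4 → 135 → … (one orbit).
π_68 has 3 disjoint cycles with lengths [68, 68, 1] on {0,…,136}.
With 3 cycles on 137 points, sign = (−1)^{137−3} = +1.
(68|137)_J = +1 (Zolotarev's lemma cross-check).

+1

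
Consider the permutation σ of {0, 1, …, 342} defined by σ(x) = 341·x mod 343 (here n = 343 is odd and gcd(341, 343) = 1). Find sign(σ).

-1

Orbit of 263 under x↦341x: [263, 160, 23, 297, 92, 159, 25]… (length divides ord_343(341)).
Cycle lengths of π_341 on ℤ/343ℤ: [294, 42, 6, 1]; 4 cycles in total.
n − c = 343 − 4 = 339; sign = (−1)^339 = -1.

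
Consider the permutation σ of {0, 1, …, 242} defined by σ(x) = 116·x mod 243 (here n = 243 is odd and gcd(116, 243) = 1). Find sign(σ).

Trace 116: π^k(116) = [116, 91, 107, 19, 17, 28, 89] for k=0..6.
π_116 has 14 disjoint cycles with lengths [54, 54, 54, 18, 18, 18, 6, 6, 6, 2, 2, 2, 2, 1] on {0,…,242}.
243 − 14 = 229 transpositions; sign(π) = (−1)^229 = -1.
Via Zolotarev, sign(π_{116}) = (116|243) = -1.

-1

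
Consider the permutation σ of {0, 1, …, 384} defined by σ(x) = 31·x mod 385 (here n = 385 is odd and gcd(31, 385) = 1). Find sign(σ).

Orbit of 331 under x↦31x: [331, 251, 81, 201, 71, 276, 86]… (length divides ord_385(31)).
Cycle type of π: 30×10 + 6×5 + 5×10 + 1×5; total 30 cycles.
385 − 30 = 355 transpositions; sign(π) = (−1)^355 = -1.
Zolotarev: (31|385) = -1, matching the cycle-count sign.

-1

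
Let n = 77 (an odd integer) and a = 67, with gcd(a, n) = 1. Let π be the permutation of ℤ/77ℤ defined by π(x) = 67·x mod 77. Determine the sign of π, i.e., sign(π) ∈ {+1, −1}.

Trace 1: π^k(1) = [1, 67, 23] for k=0..2.
Decompose π into cycles: lengths [3, 3, 3, 3, 3, 3, 3, 3, 3, 3, 3, 3, 3, 3, 3, 3, 3, 3, 3, 3, 3, 3, 1, 1, 1, 1, 1, 1, 1, 1, 1, 1, 1] (33 cycles, including the fixed point 0).
With 33 cycles on 77 points, sign = (−1)^{77−33} = +1.
Via Zolotarev, sign(π_{67}) = (67|77) = +1.

+1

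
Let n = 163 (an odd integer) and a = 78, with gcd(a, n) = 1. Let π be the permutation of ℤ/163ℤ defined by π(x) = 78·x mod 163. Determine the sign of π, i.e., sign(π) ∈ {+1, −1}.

Orbit of 110 under x↦78x: [110, 104, 125, 133, 105, 40, 23]… (length divides ord_163(78)).
10 cycles of lengths [18, 18, 18, 18, 18, 18, 18, 18, 18, 1].
10 cycles on 163: each ℓ→(−1)^(ℓ−1), product (−1)^153 = -1.
The Jacobi symbol (78|163) = -1 (Zolotarev) agrees.

-1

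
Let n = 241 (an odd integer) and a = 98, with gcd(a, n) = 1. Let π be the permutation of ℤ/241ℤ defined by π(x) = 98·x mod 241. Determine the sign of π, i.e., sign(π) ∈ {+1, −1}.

Start at x=98: 98 → 205 → 87 → 91 → 1 → 98 (one orbit).
π_98 has 49 disjoint cycles with lengths [5, 5, 5, 5, 5, 5, 5, 5, 5, 5, 5, 5, 5, 5, 5, 5, 5, 5, 5, 5, 5, 5, 5, 5, 5, 5, 5, 5, 5, 5, 5, 5, 5, 5, 5, 5, 5, 5, 5, 5, 5, 5, 5, 5, 5, 5, 5, 5, 1] on {0,…,240}.
n − c = 241 − 49 = 192; sign = (−1)^192 = +1.

+1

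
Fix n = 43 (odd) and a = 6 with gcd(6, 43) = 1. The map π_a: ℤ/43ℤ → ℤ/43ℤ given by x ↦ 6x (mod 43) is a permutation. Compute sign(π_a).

Orbit of 1 under x↦6x: [1, 6, 36]… (length divides ord_43(6)).
The orbit structure of x ↦ 6x mod 43: 15 orbits of sizes [3, 3, 3, 3, 3, 3, 3, 3, 3, 3, 3, 3, 3, 3, 1].
Σ(ℓ_i−1) = 43−15 = 28; sign = (−1)^28 = +1.

+1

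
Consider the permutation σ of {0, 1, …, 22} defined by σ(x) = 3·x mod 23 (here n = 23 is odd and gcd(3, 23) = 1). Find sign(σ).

Start at x=18: 18 → 8 → 1 → 3 → 9 → 4 → 12 → … (one orbit).
The orbit structure of x ↦ 3x mod 23: 3 orbits of sizes [11, 11, 1].
Σ(ℓ_i−1) = 23−3 = 20; sign = (−1)^20 = +1.
Via Zolotarev, sign(π_{3}) = (3|23) = +1.

+1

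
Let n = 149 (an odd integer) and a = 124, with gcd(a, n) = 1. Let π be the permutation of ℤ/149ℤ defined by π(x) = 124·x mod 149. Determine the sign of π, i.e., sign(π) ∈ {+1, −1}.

+1

Start at x=54: 54 → 140 → 76 → 37 → 118 → 30 → 144 → … (one orbit).
Cycle type of π: 74×2 + 1; total 3 cycles.
sign(π) = (−1)^{n − #cycles} = (−1)^{149−3} = (−1)^146 = +1.
Via Zolotarev, sign(π_{124}) = (124|149) = +1.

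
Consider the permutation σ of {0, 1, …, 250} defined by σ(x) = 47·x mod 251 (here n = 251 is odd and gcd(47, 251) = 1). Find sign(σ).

-1

Trace 64: π^k(64) = [64, 247, 63, 200, 113, 40, 123] for k=0..6.
The orbit structure of x ↦ 47x mod 251: 6 orbits of sizes [50, 50, 50, 50, 50, 1].
sign(π) = (−1)^{n − #cycles} = (−1)^{251−6} = (−1)^245 = -1.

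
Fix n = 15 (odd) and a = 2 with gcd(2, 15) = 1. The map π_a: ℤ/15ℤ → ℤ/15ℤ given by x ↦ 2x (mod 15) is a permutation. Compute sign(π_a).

Start at x=1: 1 → 2 → 4 → 8 → 1 (one orbit).
π_2 has 5 disjoint cycles with lengths [4, 4, 4, 2, 1] on {0,…,14}.
sign(π) = (−1)^{n − #cycles} = (−1)^{15−5} = (−1)^10 = +1.
Zolotarev: (2|15) = +1, matching the cycle-count sign.

+1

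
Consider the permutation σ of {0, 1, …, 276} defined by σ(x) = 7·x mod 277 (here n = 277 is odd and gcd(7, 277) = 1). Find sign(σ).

+1

Start at x=62: 62 → 157 → 268 → 214 → 113 → 237 → 274 → … (one orbit).
Cycle lengths of π_7 on ℤ/277ℤ: [138, 138, 1]; 3 cycles in total.
n − c = 277 − 3 = 274; sign = (−1)^274 = +1.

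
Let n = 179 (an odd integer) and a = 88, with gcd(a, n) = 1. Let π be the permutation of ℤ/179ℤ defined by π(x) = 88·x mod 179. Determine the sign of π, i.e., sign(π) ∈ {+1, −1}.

Start at x=74: 74 → 68 → 77 → 153 → 39 → 31 → 43 → … (one orbit).
3 cycles of lengths [89, 89, 1].
3 cycles on 179: each ℓ→(−1)^(ℓ−1), product (−1)^176 = +1.
The Jacobi symbol (88|179) = +1 (Zolotarev) agrees.

+1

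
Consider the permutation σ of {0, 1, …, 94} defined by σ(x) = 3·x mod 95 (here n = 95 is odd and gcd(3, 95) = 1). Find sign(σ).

+1

Orbit of 2 under x↦3x: [2, 6, 18, 54, 67, 11, 33]… (length divides ord_95(3)).
The orbit structure of x ↦ 3x mod 95: 5 orbits of sizes [36, 36, 18, 4, 1].
95 − 5 = 90 transpositions; sign(π) = (−1)^90 = +1.
Zolotarev: (3|95) = +1, matching the cycle-count sign.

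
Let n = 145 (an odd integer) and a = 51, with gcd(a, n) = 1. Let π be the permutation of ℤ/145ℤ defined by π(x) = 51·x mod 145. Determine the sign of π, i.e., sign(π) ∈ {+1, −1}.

+1

Trace 51: π^k(51) = [51, 136, 121, 81, 71, 141, 86] for k=0..6.
15 cycles of lengths [14, 14, 14, 14, 14, 14, 14, 14, 14, 14, 1, 1, 1, 1, 1].
n − c = 145 − 15 = 130; sign = (−1)^130 = +1.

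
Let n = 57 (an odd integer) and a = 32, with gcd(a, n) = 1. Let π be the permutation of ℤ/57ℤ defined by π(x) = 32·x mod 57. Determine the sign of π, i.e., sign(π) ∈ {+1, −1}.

Start at x=50: 50 → 4 → 14 → 49 → 29 → 16 → 56 → … (one orbit).
Cycle lengths of π_32 on ℤ/57ℤ: [18, 18, 18, 2, 1]; 5 cycles in total.
5 cycles on 57: each ℓ→(−1)^(ℓ−1), product (−1)^52 = +1.
The Jacobi symbol (32|57) = +1 (Zolotarev) agrees.

+1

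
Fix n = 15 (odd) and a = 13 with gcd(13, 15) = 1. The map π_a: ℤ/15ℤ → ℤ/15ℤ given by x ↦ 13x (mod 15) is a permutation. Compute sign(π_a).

-1

Orbit of 7 under x↦13x: [7, 1, 13, 4]… (length divides ord_15(13)).
Cycle lengths of π_13 on ℤ/15ℤ: [4, 4, 4, 1, 1, 1]; 6 cycles in total.
15 − 6 = 9 transpositions; sign(π) = (−1)^9 = -1.
Check: (13/15) = -1 by Zolotarev.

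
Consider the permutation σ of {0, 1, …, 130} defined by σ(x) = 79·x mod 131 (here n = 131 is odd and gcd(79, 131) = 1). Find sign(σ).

-1

Orbit of 84 under x↦79x: [84, 86, 113, 19, 60, 24, 62]… (length divides ord_131(79)).
Cycle type of π: 26×5 + 1; total 6 cycles.
With 6 cycles on 131 points, sign = (−1)^{131−6} = -1.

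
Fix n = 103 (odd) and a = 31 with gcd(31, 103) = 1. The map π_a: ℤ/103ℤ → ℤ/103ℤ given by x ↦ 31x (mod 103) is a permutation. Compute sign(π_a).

Start at x=24: 24 → 23 → 95 → 61 → 37 → 14 → 22 → … (one orbit).
The orbit structure of x ↦ 31x mod 103: 4 orbits of sizes [34, 34, 34, 1].
n − c = 103 − 4 = 99; sign = (−1)^99 = -1.
Via Zolotarev, sign(π_{31}) = (31|103) = -1.

-1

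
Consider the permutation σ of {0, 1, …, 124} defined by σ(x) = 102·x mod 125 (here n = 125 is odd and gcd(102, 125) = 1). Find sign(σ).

Trace 94: π^k(94) = [94, 88, 101, 52, 54, 8, 66] for k=0..6.
The orbit structure of x ↦ 102x mod 125: 4 orbits of sizes [100, 20, 4, 1].
sign(π) = (−1)^{n − #cycles} = (−1)^{125−4} = (−1)^121 = -1.

-1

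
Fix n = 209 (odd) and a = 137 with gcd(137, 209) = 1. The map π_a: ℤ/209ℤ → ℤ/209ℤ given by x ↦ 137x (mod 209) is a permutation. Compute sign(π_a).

Start at x=82: 82 → 157 → 191 → 42 → 111 → 159 → 47 → … (one orbit).
9 cycles of lengths [45, 45, 45, 45, 9, 9, 5, 5, 1].
sign(π) = (−1)^{n − #cycles} = (−1)^{209−9} = (−1)^200 = +1.

+1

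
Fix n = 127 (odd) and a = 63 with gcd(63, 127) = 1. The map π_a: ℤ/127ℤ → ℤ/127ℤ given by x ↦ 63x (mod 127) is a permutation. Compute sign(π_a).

-1

Orbit of 123 under x↦63x: [123, 2, 126, 64, 95, 16, 119]… (length divides ord_127(63)).
Decompose π into cycles: lengths [14, 14, 14, 14, 14, 14, 14, 14, 14, 1] (10 cycles, including the fixed point 0).
With 10 cycles on 127 points, sign = (−1)^{127−10} = -1.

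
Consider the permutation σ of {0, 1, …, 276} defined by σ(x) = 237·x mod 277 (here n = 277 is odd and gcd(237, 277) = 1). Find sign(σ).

+1

Start at x=255: 255 → 49 → 256 → 9 → 194 → 273 → 160 → … (one orbit).
π_237 has 5 disjoint cycles with lengths [69, 69, 69, 69, 1] on {0,…,276}.
5 cycles on 277: each ℓ→(−1)^(ℓ−1), product (−1)^272 = +1.
The Jacobi symbol (237|277) = +1 (Zolotarev) agrees.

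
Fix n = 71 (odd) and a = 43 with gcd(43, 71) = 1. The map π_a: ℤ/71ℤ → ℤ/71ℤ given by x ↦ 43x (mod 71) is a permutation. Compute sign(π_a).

Orbit of 45 under x↦43x: [45, 18, 64, 54, 50, 20, 8]… (length divides ord_71(43)).
Cycle lengths of π_43 on ℤ/71ℤ: [35, 35, 1]; 3 cycles in total.
With 3 cycles on 71 points, sign = (−1)^{71−3} = +1.

+1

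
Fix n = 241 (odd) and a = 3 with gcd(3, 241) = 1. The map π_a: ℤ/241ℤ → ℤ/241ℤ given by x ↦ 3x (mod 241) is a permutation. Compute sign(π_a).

+1

Start at x=29: 29 → 87 → 20 → 60 → 180 → 58 → 174 → … (one orbit).
π_3 has 3 disjoint cycles with lengths [120, 120, 1] on {0,…,240}.
n − c = 241 − 3 = 238; sign = (−1)^238 = +1.
(3|241)_J = +1 (Zolotarev's lemma cross-check).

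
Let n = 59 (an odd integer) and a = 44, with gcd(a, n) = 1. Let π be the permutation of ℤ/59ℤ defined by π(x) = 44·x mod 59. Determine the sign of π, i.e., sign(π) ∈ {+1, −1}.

Start at x=11: 11 → 12 → 56 → 45 → 33 → 36 → 50 → … (one orbit).
The orbit structure of x ↦ 44x mod 59: 2 orbits of sizes [58, 1].
Σ(ℓ_i−1) = 59−2 = 57; sign = (−1)^57 = -1.

-1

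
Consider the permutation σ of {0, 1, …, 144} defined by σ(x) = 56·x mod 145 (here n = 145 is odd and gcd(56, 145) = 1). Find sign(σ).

-1

Start at x=141: 141 → 66 → 71 → 61 → 81 → 41 → 121 → … (one orbit).
10 cycles of lengths [28, 28, 28, 28, 28, 1, 1, 1, 1, 1].
145 − 10 = 135 transpositions; sign(π) = (−1)^135 = -1.
Zolotarev: (56|145) = -1, matching the cycle-count sign.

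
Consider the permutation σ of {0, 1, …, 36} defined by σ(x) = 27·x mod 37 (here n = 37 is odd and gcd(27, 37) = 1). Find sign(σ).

Trace 11: π^k(11) = [11, 1, 27, 26, 36, 10] for k=0..5.
The orbit structure of x ↦ 27x mod 37: 7 orbits of sizes [6, 6, 6, 6, 6, 6, 1].
n − c = 37 − 7 = 30; sign = (−1)^30 = +1.
(27|37)_J = +1 (Zolotarev's lemma cross-check).

+1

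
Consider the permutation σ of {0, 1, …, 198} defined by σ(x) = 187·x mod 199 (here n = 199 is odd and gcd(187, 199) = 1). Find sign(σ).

Orbit of 28 under x↦187x: [28, 62, 52, 172, 125, 92, 90]… (length divides ord_199(187)).
The orbit structure of x ↦ 187x mod 199: 7 orbits of sizes [33, 33, 33, 33, 33, 33, 1].
sign(π) = (−1)^{n − #cycles} = (−1)^{199−7} = (−1)^192 = +1.
Check: (187/199) = +1 by Zolotarev.

+1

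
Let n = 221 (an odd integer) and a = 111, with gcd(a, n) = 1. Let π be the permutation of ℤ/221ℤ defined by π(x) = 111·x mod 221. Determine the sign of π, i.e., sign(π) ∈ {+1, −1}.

Start at x=35: 35 → 128 → 64 → 32 → 16 → 8 → 4 → … (one orbit).
Decompose π into cycles: lengths [24, 24, 24, 24, 24, 24, 24, 24, 12, 8, 8, 1] (12 cycles, including the fixed point 0).
Σ(ℓ_i−1) = 221−12 = 209; sign = (−1)^209 = -1.

-1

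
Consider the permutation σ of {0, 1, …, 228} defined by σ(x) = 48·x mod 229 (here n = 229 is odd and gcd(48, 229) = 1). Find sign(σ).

+1

Orbit of 193 under x↦48x: [193, 104, 183, 82, 43, 3, 144]… (length divides ord_229(48)).
Cycle lengths of π_48 on ℤ/229ℤ: [57, 57, 57, 57, 1]; 5 cycles in total.
5 cycles on 229: each ℓ→(−1)^(ℓ−1), product (−1)^224 = +1.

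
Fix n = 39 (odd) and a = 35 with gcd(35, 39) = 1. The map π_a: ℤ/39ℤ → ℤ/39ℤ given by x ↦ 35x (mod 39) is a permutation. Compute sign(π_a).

Trace 1: π^k(1) = [1, 35, 16, 14, 22, 29] for k=0..5.
Cycle type of π: 6×4 + 3×4 + 2 + 1; total 10 cycles.
39 − 10 = 29 transpositions; sign(π) = (−1)^29 = -1.

-1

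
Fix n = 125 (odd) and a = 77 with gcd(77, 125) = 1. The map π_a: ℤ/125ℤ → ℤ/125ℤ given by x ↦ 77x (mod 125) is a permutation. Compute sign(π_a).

Orbit of 13 under x↦77x: [13, 1, 77, 54, 33, 41, 32]… (length divides ord_125(77)).
Cycle type of π: 100 + 20 + 4 + 1; total 4 cycles.
sign(π) = (−1)^{n − #cycles} = (−1)^{125−4} = (−1)^121 = -1.

-1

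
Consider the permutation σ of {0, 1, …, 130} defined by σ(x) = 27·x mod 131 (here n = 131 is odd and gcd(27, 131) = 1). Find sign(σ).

+1

Orbit of 15 under x↦27x: [15, 12, 62, 102, 3, 81, 91]… (length divides ord_131(27)).
Decompose π into cycles: lengths [65, 65, 1] (3 cycles, including the fixed point 0).
n − c = 131 − 3 = 128; sign = (−1)^128 = +1.
(27|131)_J = +1 (Zolotarev's lemma cross-check).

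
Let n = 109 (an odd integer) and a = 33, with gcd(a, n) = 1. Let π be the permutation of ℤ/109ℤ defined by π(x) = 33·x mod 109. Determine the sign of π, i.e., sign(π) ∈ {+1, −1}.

-1

Start at x=1: 1 → 33 → 108 → 76 → 1 (one orbit).
28 cycles of lengths [4, 4, 4, 4, 4, 4, 4, 4, 4, 4, 4, 4, 4, 4, 4, 4, 4, 4, 4, 4, 4, 4, 4, 4, 4, 4, 4, 1].
28 cycles on 109: each ℓ→(−1)^(ℓ−1), product (−1)^81 = -1.
(33|109)_J = -1 (Zolotarev's lemma cross-check).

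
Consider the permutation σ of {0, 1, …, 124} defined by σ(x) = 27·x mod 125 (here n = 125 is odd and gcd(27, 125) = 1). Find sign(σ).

-1

Trace 19: π^k(19) = [19, 13, 101, 102, 4, 108, 41] for k=0..6.
Cycle lengths of π_27 on ℤ/125ℤ: [100, 20, 4, 1]; 4 cycles in total.
4 cycles on 125: each ℓ→(−1)^(ℓ−1), product (−1)^121 = -1.
(27|125)_J = -1 (Zolotarev's lemma cross-check).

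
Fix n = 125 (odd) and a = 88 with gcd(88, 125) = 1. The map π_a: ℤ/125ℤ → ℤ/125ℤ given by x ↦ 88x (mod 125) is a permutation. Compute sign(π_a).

Start at x=17: 17 → 121 → 23 → 24 → 112 → 106 → 78 → … (one orbit).
π_88 has 4 disjoint cycles with lengths [100, 20, 4, 1] on {0,…,124}.
sign(π) = (−1)^{n − #cycles} = (−1)^{125−4} = (−1)^121 = -1.

-1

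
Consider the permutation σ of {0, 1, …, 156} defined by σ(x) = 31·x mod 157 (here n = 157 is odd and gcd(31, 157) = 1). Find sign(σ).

+1

Orbit of 154 under x↦31x: [154, 64, 100, 117, 16, 25, 147]… (length divides ord_157(31)).
3 cycles of lengths [78, 78, 1].
n − c = 157 − 3 = 154; sign = (−1)^154 = +1.
The Jacobi symbol (31|157) = +1 (Zolotarev) agrees.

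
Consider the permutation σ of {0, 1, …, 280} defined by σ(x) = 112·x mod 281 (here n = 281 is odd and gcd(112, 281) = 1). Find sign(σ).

+1

Orbit of 145 under x↦112x: [145, 223, 248, 238, 242, 128, 5]… (length divides ord_281(112)).
3 cycles of lengths [140, 140, 1].
n − c = 281 − 3 = 278; sign = (−1)^278 = +1.
The Jacobi symbol (112|281) = +1 (Zolotarev) agrees.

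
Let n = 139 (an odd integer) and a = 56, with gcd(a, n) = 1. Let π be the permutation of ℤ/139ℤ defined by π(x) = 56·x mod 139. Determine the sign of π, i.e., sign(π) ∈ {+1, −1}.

Trace 44: π^k(44) = [44, 101, 96, 94, 121, 104, 125] for k=0..6.
Decompose π into cycles: lengths [138, 1] (2 cycles, including the fixed point 0).
2 cycles on 139: each ℓ→(−1)^(ℓ−1), product (−1)^137 = -1.
Via Zolotarev, sign(π_{56}) = (56|139) = -1.

-1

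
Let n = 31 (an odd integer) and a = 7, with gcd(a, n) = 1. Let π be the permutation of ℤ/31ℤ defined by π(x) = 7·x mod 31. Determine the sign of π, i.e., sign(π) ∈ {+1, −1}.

+1

Trace 1: π^k(1) = [1, 7, 18, 2, 14, 5, 4] for k=0..6.
Cycle type of π: 15×2 + 1; total 3 cycles.
3 cycles on 31: each ℓ→(−1)^(ℓ−1), product (−1)^28 = +1.
Via Zolotarev, sign(π_{7}) = (7|31) = +1.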